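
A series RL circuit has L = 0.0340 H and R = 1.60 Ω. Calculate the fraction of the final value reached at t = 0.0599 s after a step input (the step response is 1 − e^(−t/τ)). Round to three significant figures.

τ = L/R = 0.0340/1.60 = 0.0213 s.
y(t)/y_∞ = 1 − e^(−t/τ) = 1 − e^(−0.0599/0.0213) = 1 − e^(−2.82) = 0.940.

y/y_∞ ≈ 0.940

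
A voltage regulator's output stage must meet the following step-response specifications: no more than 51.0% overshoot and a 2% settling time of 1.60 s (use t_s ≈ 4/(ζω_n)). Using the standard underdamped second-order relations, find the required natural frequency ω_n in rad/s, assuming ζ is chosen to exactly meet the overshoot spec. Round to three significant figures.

ω_n ≈ 11.9 rad/s

Inverting the overshoot relation: ζ = |ln 0.510|/√(π² + ln²0.510) = 0.210.
Then ω_n = 4/(ζ t_s) = 4/(0.210 × 1.60) = 11.9 rad/s.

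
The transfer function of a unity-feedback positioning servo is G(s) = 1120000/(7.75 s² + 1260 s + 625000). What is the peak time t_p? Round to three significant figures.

t_p ≈ 0.0115 s

Dividing through by 7.75: denominator becomes s² + 162.6 s + 80650.
So ω_n = √80650 = 284 rad/s and ζ = 162.6/(2·284) = 0.286.
ω_d = ω_n√(1−ζ²) = 272 rad/s. t_p = π/ω_d = 0.0115 s.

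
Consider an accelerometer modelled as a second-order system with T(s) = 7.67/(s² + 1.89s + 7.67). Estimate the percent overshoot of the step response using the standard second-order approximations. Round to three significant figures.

%OS ≈ 32.0%

ω_n = √7.67 = 2.77 rad/s; ζ = 1.89/(2·2.77) = 0.341.
Overshoot: exp(−π·0.341/√(1−0.341²)) = 0.320, i.e. 32.0%.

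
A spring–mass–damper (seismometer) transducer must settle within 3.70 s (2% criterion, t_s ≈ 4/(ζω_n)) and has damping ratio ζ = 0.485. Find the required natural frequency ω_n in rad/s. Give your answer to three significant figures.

Rearranging t_s ≈ 4/(ζω_n) gives ω_n = 4/(ζ·t_s) = 4/(0.485 × 3.70) = 2.23 rad/s.

ω_n ≈ 2.23 rad/s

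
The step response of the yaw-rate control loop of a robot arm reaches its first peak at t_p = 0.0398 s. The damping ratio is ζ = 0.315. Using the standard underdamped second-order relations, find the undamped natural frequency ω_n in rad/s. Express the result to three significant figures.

Peak time t_p = π/ω_d, so ω_d = π/t_p = π/0.0398 = 78.9 rad/s.
ω_n = ω_d/√(1−ζ²) = 78.9/√0.901 = 83.2 rad/s.

ω_n ≈ 83.2 rad/s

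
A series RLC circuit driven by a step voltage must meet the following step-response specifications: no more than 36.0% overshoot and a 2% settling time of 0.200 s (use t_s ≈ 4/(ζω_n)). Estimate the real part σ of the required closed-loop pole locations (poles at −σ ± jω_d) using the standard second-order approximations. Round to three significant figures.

σ ≈ 20.0

The settling-time spec alone fixes σ = ζω_n = 4/t_s = 4/0.200 = 20.0.
(Overshoot then fixes ζ = 0.309 and hence ω_d = σ·√(1−ζ²)/ζ = 61.5 rad/s.)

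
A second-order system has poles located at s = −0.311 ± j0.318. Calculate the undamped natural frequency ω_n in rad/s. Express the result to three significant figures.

ω_n ≈ 0.445 rad/s

With σ = 0.311, ω_d = 0.318: ω_n = √(σ²+ω_d²) = 0.445 rad/s, ζ = σ/ω_n = 0.699.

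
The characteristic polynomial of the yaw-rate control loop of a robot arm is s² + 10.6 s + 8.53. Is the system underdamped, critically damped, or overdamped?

overdamped

a² − 4b = 78 > 0 (two distinct real roots); the system is overdamped.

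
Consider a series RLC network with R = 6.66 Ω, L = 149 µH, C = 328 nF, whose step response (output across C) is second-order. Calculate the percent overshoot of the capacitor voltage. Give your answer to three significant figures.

For a series RLC circuit (capacitor voltage as output), ω_n = 1/√(LC) = 1/√(149 µH · 328 nF) = 143000 rad/s.
ζ = (R/2)·√(C/L) = (6.66/2)·√(328 nF/149 µH) = 0.156.
Overshoot: exp(−π·0.156/√(1−0.156²)) = 0.608, i.e. 60.8%.

%OS ≈ 60.8%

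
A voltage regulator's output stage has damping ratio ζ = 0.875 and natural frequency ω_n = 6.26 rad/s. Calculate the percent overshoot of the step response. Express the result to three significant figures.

%OS ≈ 0.342%

For an underdamped second-order system, %OS = 100·exp(−πζ/√(1−ζ²)).
πζ/√(1−ζ²) = π·0.875/√(1−0.766) = 5.678, so %OS = 100·e^(−5.678) = 0.342%.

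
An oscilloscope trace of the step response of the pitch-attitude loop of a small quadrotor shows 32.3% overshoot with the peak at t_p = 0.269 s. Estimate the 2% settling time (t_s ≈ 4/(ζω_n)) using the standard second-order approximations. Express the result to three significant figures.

t_s ≈ 0.952 s

From the overshoot, ζ = −ln(OS)/√(π²+ln²(OS)) = 0.338.
t_p = π/ω_d ⇒ ω_d = 11.7 rad/s; then ω_n = ω_d/√(1−ζ²) = 12.4 rad/s.
t_s ≈ 4/(ζω_n) = 4/(0.338·12.4) = 0.952 s.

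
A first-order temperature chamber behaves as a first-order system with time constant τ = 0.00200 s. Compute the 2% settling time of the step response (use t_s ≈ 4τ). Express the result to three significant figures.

t_s ≈ 4τ = 0.00800 s.

t_s ≈ 0.00800 s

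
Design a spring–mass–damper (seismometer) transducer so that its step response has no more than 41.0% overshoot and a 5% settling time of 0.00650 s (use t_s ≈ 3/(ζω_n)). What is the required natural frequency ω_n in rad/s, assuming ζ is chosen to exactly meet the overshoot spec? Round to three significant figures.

ω_n ≈ 1690 rad/s

From %OS = 100·exp(−πζ/√(1−ζ²)), invert to get ζ = −ln(OS)/√(π² + ln²(OS)) with OS = 0.410.
−ln 0.410 = 0.8916, so ζ = 0.8916/√(π² + 0.7949) = 0.273.
Then ω_n = 3/(ζ t_s) = 3/(0.273 × 0.00650) = 1690 rad/s.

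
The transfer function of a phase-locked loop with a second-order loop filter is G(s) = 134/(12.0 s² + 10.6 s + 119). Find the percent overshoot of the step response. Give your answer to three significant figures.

Dividing through by 12.0: denominator becomes s² + 0.8833 s + 9.917.
So ω_n = √9.917 = 3.15 rad/s and ζ = 0.8833/(2·3.15) = 0.140.
%OS = 100·exp(−πζ/√(1−ζ²)) = 64.1%.

%OS ≈ 64.1%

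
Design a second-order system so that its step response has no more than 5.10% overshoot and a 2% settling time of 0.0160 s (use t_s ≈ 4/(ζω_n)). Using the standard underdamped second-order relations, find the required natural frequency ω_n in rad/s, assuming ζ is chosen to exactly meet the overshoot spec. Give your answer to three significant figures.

ω_n ≈ 364 rad/s

Inverting the overshoot relation: ζ = |ln 0.0510|/√(π² + ln²0.0510) = 0.688.
From t_s ≈ 4/(ζω_n): ω_n = 4/(ζ·t_s) = 4/(0.688·0.0160) = 364 rad/s.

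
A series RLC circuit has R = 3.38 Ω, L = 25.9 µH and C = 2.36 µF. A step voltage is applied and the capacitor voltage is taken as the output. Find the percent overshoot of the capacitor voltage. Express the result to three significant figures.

%OS ≈ 15.5%

For a series RLC circuit (capacitor voltage as output), ω_n = 1/√(LC) = 1/√(25.9 µH · 2.36 µF) = 128000 rad/s.
ζ = (R/2)·√(C/L) = (3.38/2)·√(2.36 µF/25.9 µH) = 0.510.
%OS = 100 e^{−πζ/√(1−ζ²)} with ζ = 0.510 gives 15.5%.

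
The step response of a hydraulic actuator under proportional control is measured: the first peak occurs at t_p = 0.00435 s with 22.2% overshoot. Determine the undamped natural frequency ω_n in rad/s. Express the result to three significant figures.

ζ from %OS: ζ = |ln 0.222|/√(π²+ln²0.222) = 0.432.
From t_p = π/ω_d, ω_d = π/0.00435 = 722 rad/s, so ω_n = ω_d/√(1−ζ²) = 801 rad/s.

ω_n ≈ 801 rad/s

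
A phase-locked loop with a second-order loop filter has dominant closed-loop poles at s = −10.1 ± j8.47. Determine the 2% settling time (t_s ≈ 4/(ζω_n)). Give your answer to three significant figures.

For poles at −σ ± jω_d, ζω_n = σ = 10.1, so t_s ≈ 4/σ = 0.396 s.

t_s ≈ 0.396 s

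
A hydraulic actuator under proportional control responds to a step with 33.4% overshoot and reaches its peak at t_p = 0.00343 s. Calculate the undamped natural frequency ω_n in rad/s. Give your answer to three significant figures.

From the overshoot, ζ = −ln(OS)/√(π²+ln²(OS)) = 0.330.
From t_p = π/ω_d, ω_d = π/0.00343 = 916 rad/s, so ω_n = ω_d/√(1−ζ²) = 970 rad/s.

ω_n ≈ 970 rad/s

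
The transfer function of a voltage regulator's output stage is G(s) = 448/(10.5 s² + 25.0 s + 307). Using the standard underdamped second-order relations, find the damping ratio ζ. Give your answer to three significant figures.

Dividing through by 10.5: denominator becomes s² + 2.381 s + 29.24.
So ω_n = √29.24 = 5.41 rad/s and ζ = 2.381/(2·5.41) = 0.220.

ζ ≈ 0.220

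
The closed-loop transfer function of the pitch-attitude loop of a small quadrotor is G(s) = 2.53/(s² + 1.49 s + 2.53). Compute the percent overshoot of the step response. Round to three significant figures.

ω_n = √2.53 = 1.59 rad/s; ζ = 1.49/(2·1.59) = 0.468.
%OS = 100·exp(−πζ/√(1−ζ²)) = 18.9%.

%OS ≈ 18.9%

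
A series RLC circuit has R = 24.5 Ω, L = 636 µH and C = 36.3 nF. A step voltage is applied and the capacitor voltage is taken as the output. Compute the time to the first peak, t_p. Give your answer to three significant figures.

t_p ≈ 0.0000152 s

For a series RLC circuit (capacitor voltage as output), ω_n = 1/√(LC) = 1/√(636 µH · 36.3 nF) = 208000 rad/s.
ζ = (R/2)·√(C/L) = (24.5/2)·√(36.3 nF/636 µH) = 0.0925.
ω_d = 208000·√(1 − 0.0925²) = 207000 rad/s. t_p = π/ω_d = 0.0000152 s.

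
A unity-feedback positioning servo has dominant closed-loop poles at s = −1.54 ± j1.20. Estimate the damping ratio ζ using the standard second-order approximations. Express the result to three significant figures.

With σ = 1.54, ω_d = 1.20: ω_n = √(σ²+ω_d²) = 1.95 rad/s, ζ = σ/ω_n = 0.789.

ζ ≈ 0.789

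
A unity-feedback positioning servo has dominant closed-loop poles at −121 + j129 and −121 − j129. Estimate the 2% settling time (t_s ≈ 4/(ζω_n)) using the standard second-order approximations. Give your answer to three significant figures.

t_s ≈ 0.0331 s

For poles at −σ ± jω_d, ζω_n = σ = 121, so t_s ≈ 4/σ = 0.0331 s.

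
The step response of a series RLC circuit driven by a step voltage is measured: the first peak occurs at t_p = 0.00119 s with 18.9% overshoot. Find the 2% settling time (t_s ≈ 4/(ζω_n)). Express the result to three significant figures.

ζ from %OS: ζ = |ln 0.189|/√(π²+ln²0.189) = 0.469.
t_p = π/ω_d ⇒ ω_d = 2640 rad/s; then ω_n = ω_d/√(1−ζ²) = 2990 rad/s.
t_s ≈ 4/(ζω_n) = 4/(0.469·2990) = 0.00286 s.

t_s ≈ 0.00286 s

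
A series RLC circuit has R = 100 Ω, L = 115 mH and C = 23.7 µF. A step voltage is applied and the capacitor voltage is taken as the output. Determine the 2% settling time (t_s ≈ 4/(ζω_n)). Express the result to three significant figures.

t_s ≈ 0.00920 s

For a series RLC circuit (capacitor voltage as output), ω_n = 1/√(LC) = 1/√(115 mH · 23.7 µF) = 606 rad/s.
ζ = (R/2)·√(C/L) = (100/2)·√(23.7 µF/115 mH) = 0.718.
t_s ≈ 4/(ζω_n) = 0.00920 s.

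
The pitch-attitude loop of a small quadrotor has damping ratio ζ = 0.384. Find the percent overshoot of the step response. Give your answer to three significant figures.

For an underdamped second-order system, %OS = 100·exp(−πζ/√(1−ζ²)).
πζ/√(1−ζ²) = π·0.384/√(1−0.147) = 1.307, so %OS = 100·e^(−1.307) = 27.1%.

%OS ≈ 27.1%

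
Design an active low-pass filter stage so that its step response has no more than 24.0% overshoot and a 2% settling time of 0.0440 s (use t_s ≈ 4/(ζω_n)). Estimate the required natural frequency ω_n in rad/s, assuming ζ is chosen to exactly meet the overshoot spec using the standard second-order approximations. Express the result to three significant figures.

ω_n ≈ 220 rad/s

ζ = −ln(OS)/√(π² + (ln OS)²). With OS = 0.240, ln OS = −1.427 and ζ = 1.427/3.451 = 0.414.
From t_s ≈ 4/(ζω_n): ω_n = 4/(ζ·t_s) = 4/(0.414·0.0440) = 220 rad/s.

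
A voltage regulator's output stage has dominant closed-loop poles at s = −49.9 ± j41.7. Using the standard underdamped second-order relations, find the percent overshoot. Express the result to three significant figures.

|pole| = ω_n = √(49.9² + 41.7²) = 65.0 rad/s; ζ = cos θ = σ/ω_n = 0.767.
Overshoot: exp(−π·0.767/√(1−0.767²)) = 0.0233, i.e. 2.33%.

%OS ≈ 2.33%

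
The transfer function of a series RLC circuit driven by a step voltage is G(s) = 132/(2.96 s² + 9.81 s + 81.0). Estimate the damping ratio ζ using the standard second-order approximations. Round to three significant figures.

Dividing through by 2.96: denominator becomes s² + 3.314 s + 27.36.
So ω_n = √27.36 = 5.23 rad/s and ζ = 3.314/(2·5.23) = 0.317.

ζ ≈ 0.317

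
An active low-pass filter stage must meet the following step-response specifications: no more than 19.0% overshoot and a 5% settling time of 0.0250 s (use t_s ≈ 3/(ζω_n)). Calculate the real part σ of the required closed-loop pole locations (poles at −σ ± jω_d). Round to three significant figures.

σ ≈ 120

The settling-time spec alone fixes σ = ζω_n = 3/t_s = 3/0.0250 = 120.
(Overshoot then fixes ζ = 0.467 and hence ω_d = σ·√(1−ζ²)/ζ = 227 rad/s.)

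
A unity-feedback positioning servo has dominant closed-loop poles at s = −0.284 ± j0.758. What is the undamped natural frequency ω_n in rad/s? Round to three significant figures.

|pole| = ω_n = √(0.284² + 0.758²) = 0.809 rad/s; ζ = cos θ = σ/ω_n = 0.351.

ω_n ≈ 0.809 rad/s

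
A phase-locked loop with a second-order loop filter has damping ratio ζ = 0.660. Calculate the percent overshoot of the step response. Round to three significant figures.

For an underdamped second-order system, %OS = 100·exp(−πζ/√(1−ζ²)).
πζ/√(1−ζ²) = π·0.660/√(1−0.436) = 2.760, so %OS = 100·e^(−2.760) = 6.33%.

%OS ≈ 6.33%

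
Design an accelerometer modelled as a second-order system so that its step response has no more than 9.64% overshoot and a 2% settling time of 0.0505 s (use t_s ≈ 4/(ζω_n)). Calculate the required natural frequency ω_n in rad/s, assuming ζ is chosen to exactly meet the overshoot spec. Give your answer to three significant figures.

ζ = −ln(OS)/√(π² + (ln OS)²). With OS = 0.0964, ln OS = −2.339 and ζ = 2.339/3.917 = 0.597.
From t_s ≈ 4/(ζω_n): ω_n = 4/(ζ·t_s) = 4/(0.597·0.0505) = 133 rad/s.

ω_n ≈ 133 rad/s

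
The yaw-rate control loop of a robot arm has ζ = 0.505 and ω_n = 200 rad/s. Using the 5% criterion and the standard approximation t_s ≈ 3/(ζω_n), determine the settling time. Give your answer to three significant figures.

t_s ≈ 0.0297 s

t_s ≈ 3/(ζω_n) = 3/(0.505 × 200) = 0.0297 s.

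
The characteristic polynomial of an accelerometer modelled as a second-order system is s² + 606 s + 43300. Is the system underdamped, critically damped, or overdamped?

overdamped

a² − 4b = 190000 > 0 (two distinct real roots); the system is overdamped.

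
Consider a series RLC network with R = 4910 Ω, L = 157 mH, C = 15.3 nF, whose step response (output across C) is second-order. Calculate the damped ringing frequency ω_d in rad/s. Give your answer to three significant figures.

For a series RLC circuit (capacitor voltage as output), ω_n = 1/√(LC) = 1/√(157 mH · 15.3 nF) = 20400 rad/s.
ζ = (R/2)·√(C/L) = (4910/2)·√(15.3 nF/157 mH) = 0.766.
The damped frequency ω_d = ω_n√(1−ζ²) = 13100 rad/s.

ω_d ≈ 13100 rad/s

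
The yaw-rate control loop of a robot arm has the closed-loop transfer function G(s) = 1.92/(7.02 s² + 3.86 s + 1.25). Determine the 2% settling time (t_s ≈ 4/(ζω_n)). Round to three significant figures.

Dividing through by 7.02: denominator becomes s² + 0.5499 s + 0.1781.
So ω_n = √0.1781 = 0.422 rad/s and ζ = 0.5499/(2·0.422) = 0.652.
t_s ≈ 4/(ζω_n) = 14.5 s.

t_s ≈ 14.5 s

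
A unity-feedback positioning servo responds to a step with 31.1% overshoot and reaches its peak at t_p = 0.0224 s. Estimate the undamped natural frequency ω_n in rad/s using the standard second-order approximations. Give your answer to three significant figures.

ω_n ≈ 150 rad/s

The overshoot fixes ζ = −ln(OS)/√(π²+ln²(OS)) = 0.348.
t_p = π/ω_d ⇒ ω_d = 140 rad/s; then ω_n = ω_d/√(1−ζ²) = 150 rad/s.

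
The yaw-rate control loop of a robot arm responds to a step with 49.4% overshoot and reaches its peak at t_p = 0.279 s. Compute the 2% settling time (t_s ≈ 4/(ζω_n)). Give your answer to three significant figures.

t_s ≈ 1.58 s

The overshoot fixes ζ = −ln(OS)/√(π²+ln²(OS)) = 0.219.
From t_p = π/ω_d, ω_d = π/0.279 = 11.3 rad/s, so ω_n = ω_d/√(1−ζ²) = 11.5 rad/s.
t_s ≈ 4/(ζω_n) = 4/(0.219·11.5) = 1.58 s.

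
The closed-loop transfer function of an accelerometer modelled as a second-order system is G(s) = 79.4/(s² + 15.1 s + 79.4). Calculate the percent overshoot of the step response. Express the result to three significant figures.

Matching coefficients with s² + 2ζω_n s + ω_n² gives ω_n² = 79.4 ⇒ ω_n = 8.91 rad/s, and ζ = 15.1/(2ω_n) = 0.847.
%OS = 100 e^{−πζ/√(1−ζ²)} with ζ = 0.847 gives 0.666%.

%OS ≈ 0.666%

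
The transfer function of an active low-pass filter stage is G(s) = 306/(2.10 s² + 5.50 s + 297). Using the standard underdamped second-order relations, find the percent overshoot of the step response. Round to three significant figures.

%OS ≈ 70.6%

Dividing through by 2.10: denominator becomes s² + 2.619 s + 141.4.
So ω_n = √141.4 = 11.9 rad/s and ζ = 2.619/(2·11.9) = 0.110.
%OS = 100·exp(−πζ/√(1−ζ²)) = 70.6%.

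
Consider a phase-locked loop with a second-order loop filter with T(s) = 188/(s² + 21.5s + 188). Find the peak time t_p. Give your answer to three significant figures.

ω_n = √188 = 13.7 rad/s; ζ = 21.5/(2·13.7) = 0.784.
ω_d = ω_n√(1−ζ²) = 8.51 rad/s. Then t_p = π/ω_d = 0.369 s.

t_p ≈ 0.369 s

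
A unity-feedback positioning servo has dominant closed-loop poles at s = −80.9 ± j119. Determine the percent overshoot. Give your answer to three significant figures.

The poles are at −σ ± jω_d with σ = 80.9 and ω_d = 119, so ω_n = √(σ²+ω_d²) = 144 rad/s and ζ = σ/ω_n = 0.562.
Overshoot: exp(−π·0.562/√(1−0.562²)) = 0.118, i.e. 11.8%.

%OS ≈ 11.8%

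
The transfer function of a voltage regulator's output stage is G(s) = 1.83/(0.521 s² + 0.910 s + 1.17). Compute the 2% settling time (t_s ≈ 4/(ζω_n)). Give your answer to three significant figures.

t_s ≈ 4.58 s

Dividing through by 0.521: denominator becomes s² + 1.747 s + 2.246.
So ω_n = √2.246 = 1.50 rad/s and ζ = 1.747/(2·1.50) = 0.583.
t_s ≈ 4/(ζω_n) = 4.58 s.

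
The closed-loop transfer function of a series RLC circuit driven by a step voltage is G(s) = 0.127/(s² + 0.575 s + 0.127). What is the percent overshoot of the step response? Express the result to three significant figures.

Comparing the denominator to s² + 2ζω_n s + ω_n²: ω_n = √0.127 = 0.356 rad/s, and 2ζω_n = 0.575 so ζ = 0.575/(2·0.356) = 0.807.
%OS = 100·exp(−πζ/√(1−ζ²)) = 1.37%.

%OS ≈ 1.37%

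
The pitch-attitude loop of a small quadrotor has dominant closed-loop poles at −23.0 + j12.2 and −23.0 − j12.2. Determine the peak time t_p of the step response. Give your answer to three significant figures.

t_p ≈ 0.258 s

t_p = π/ω_d with ω_d = 12.2 (the imaginary part), so t_p = 0.258 s.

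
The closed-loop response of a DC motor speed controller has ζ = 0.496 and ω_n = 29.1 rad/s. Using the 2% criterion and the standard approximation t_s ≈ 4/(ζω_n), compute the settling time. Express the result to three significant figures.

t_s ≈ 0.277 s

t_s ≈ 4/(ζω_n) = 4/(0.496 × 29.1) = 0.277 s.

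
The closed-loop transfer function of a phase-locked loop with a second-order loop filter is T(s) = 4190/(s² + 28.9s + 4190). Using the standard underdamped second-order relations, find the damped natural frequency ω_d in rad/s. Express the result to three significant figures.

Comparing the denominator to s² + 2ζω_n s + ω_n²: ω_n = √4190 = 64.7 rad/s, and 2ζω_n = 28.9 so ζ = 28.9/(2·64.7) = 0.223.
ω_d = 64.7·√(1 − 0.223²) = 63.1 rad/s.

ω_d ≈ 63.1 rad/s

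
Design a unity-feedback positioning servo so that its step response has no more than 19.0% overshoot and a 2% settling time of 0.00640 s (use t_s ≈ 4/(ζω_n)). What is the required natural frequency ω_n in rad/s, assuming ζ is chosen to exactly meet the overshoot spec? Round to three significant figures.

ω_n ≈ 1340 rad/s

ζ = −ln(OS)/√(π² + (ln OS)²). With OS = 0.190, ln OS = −1.661 and ζ = 1.661/3.554 = 0.467.
Then ω_n = 4/(ζ t_s) = 4/(0.467 × 0.00640) = 1340 rad/s.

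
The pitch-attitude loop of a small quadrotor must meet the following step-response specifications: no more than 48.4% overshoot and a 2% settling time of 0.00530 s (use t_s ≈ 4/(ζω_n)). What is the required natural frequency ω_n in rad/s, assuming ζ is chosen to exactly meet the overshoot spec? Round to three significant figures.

Inverting the overshoot relation: ζ = |ln 0.484|/√(π² + ln²0.484) = 0.225.
Then ω_n = 4/(ζ t_s) = 4/(0.225 × 0.00530) = 3350 rad/s.

ω_n ≈ 3350 rad/s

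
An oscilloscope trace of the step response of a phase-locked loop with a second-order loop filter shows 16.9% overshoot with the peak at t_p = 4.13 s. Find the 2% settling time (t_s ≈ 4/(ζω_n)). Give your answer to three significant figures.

From the overshoot, ζ = −ln(OS)/√(π²+ln²(OS)) = 0.493.
From t_p = π/ω_d, ω_d = π/4.13 = 0.761 rad/s, so ω_n = ω_d/√(1−ζ²) = 0.874 rad/s.
t_s ≈ 4/(ζω_n) = 4/(0.493·0.874) = 9.29 s.

t_s ≈ 9.29 s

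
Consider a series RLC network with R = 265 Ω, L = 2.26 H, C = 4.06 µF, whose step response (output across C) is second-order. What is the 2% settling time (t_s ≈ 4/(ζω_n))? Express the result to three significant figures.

t_s ≈ 0.0682 s

For a series RLC circuit (capacitor voltage as output), ω_n = 1/√(LC) = 1/√(2.26 H · 4.06 µF) = 330 rad/s.
ζ = (R/2)·√(C/L) = (265/2)·√(4.06 µF/2.26 H) = 0.178.
t_s ≈ 4/(ζω_n) = 0.0682 s.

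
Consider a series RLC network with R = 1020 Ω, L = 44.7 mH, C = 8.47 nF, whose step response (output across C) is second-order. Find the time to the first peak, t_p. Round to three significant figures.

t_p ≈ 0.0000627 s

For a series RLC circuit (capacitor voltage as output), ω_n = 1/√(LC) = 1/√(44.7 mH · 8.47 nF) = 51400 rad/s.
ζ = (R/2)·√(C/L) = (1020/2)·√(8.47 nF/44.7 mH) = 0.222.
ω_d = ω_n√(1−ζ²) = 50100 rad/s. t_p = π/ω_d = 0.0000627 s.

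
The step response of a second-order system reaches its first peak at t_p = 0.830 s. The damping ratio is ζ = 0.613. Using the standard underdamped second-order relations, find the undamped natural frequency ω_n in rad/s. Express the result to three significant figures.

Peak time t_p = π/ω_d, so ω_d = π/t_p = π/0.830 = 3.79 rad/s.
ω_n = ω_d/√(1−ζ²) = 3.79/√0.624 = 4.79 rad/s.

ω_n ≈ 4.79 rad/s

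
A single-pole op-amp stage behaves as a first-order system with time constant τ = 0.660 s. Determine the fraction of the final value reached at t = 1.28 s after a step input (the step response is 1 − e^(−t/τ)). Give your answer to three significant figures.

y(t)/y_∞ = 1 − e^(−t/τ) = 1 − e^(−1.28/0.660) = 1 − e^(−1.94) = 0.856.

y/y_∞ ≈ 0.856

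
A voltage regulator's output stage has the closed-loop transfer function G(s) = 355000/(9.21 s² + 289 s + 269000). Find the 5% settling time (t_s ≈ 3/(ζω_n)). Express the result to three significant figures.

Dividing through by 9.21: denominator becomes s² + 31.38 s + 29210.
So ω_n = √29210 = 171 rad/s and ζ = 31.38/(2·171) = 0.0918.
t_s ≈ 3/(ζω_n) = 0.191 s.

t_s ≈ 0.191 s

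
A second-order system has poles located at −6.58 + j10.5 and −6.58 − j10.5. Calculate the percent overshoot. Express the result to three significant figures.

%OS ≈ 14.0%

The poles are at −σ ± jω_d with σ = 6.58 and ω_d = 10.5, so ω_n = √(σ²+ω_d²) = 12.4 rad/s and ζ = σ/ω_n = 0.531.
Overshoot: exp(−π·0.531/√(1−0.531²)) = 0.140, i.e. 14.0%.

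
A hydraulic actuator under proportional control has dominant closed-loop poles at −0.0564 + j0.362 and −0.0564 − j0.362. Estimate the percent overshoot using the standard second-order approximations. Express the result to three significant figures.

With σ = 0.0564, ω_d = 0.362: ω_n = √(σ²+ω_d²) = 0.366 rad/s, ζ = σ/ω_n = 0.154.
Overshoot: exp(−π·0.154/√(1−0.154²)) = 0.613, i.e. 61.3%.

%OS ≈ 61.3%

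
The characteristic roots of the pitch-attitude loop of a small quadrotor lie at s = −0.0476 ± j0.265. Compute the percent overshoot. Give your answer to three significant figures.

%OS ≈ 56.9%

The poles are at −σ ± jω_d with σ = 0.0476 and ω_d = 0.265, so ω_n = √(σ²+ω_d²) = 0.269 rad/s and ζ = σ/ω_n = 0.177.
Overshoot: exp(−π·0.177/√(1−0.177²)) = 0.569, i.e. 56.9%.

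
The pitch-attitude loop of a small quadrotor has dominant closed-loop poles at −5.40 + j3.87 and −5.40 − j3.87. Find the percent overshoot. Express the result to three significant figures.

%OS ≈ 1.25%

The poles are at −σ ± jω_d with σ = 5.40 and ω_d = 3.87, so ω_n = √(σ²+ω_d²) = 6.64 rad/s and ζ = σ/ω_n = 0.813.
%OS = 100 e^{−πζ/√(1−ζ²)} with ζ = 0.813 gives 1.25%.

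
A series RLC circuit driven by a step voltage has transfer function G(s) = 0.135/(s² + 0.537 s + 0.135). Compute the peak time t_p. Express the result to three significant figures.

Matching coefficients with s² + 2ζω_n s + ω_n² gives ω_n² = 0.135 ⇒ ω_n = 0.367 rad/s, and ζ = 0.537/(2ω_n) = 0.731.
The damped frequency ω_d = ω_n√(1−ζ²) = 0.251 rad/s. Then t_p = π/ω_d = 12.5 s.

t_p ≈ 12.5 s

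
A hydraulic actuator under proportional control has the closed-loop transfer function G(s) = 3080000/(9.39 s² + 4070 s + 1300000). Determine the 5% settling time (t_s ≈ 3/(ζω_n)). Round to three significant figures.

Dividing through by 9.39: denominator becomes s² + 433.4 s + 138400.
So ω_n = √138400 = 372 rad/s and ζ = 433.4/(2·372) = 0.582.
t_s ≈ 3/(ζω_n) = 0.0138 s.

t_s ≈ 0.0138 s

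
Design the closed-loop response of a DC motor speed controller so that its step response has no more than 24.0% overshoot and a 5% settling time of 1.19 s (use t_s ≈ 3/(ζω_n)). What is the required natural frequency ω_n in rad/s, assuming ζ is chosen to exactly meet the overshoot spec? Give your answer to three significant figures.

ζ = −ln(OS)/√(π² + (ln OS)²). With OS = 0.240, ln OS = −1.427 and ζ = 1.427/3.451 = 0.414.
From t_s ≈ 3/(ζω_n): ω_n = 3/(ζ·t_s) = 3/(0.414·1.19) = 6.10 rad/s.

ω_n ≈ 6.10 rad/s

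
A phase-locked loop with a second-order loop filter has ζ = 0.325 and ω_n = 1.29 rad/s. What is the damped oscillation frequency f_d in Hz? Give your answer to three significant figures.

f_d ≈ 0.194 Hz

ω_d = ω_n√(1−ζ²) = 1.29·√0.894 = 1.22 rad/s.
f_d = ω_d/(2π) = 0.194 Hz.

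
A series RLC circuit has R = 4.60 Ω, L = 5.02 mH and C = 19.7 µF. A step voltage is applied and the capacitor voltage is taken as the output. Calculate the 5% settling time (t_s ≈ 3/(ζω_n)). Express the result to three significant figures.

For a series RLC circuit (capacitor voltage as output), ω_n = 1/√(LC) = 1/√(5.02 mH · 19.7 µF) = 3180 rad/s.
ζ = (R/2)·√(C/L) = (4.60/2)·√(19.7 µF/5.02 mH) = 0.144.
t_s ≈ 3/(ζω_n) = 0.00655 s.

t_s ≈ 0.00655 s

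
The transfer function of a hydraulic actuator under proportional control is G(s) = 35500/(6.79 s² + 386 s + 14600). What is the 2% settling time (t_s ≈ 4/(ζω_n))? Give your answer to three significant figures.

Dividing through by 6.79: denominator becomes s² + 56.85 s + 2150.
So ω_n = √2150 = 46.4 rad/s and ζ = 56.85/(2·46.4) = 0.613.
t_s ≈ 4/(ζω_n) = 0.141 s.

t_s ≈ 0.141 s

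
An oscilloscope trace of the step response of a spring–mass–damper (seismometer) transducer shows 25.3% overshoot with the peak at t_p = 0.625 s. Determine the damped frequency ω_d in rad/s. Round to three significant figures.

t_p = π/ω_d, so ω_d = π/0.625 = 5.03 rad/s.

ω_d ≈ 5.03 rad/s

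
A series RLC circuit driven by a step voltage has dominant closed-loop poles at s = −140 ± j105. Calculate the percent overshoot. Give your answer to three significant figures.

%OS ≈ 1.52%

With σ = 140, ω_d = 105: ω_n = √(σ²+ω_d²) = 175 rad/s, ζ = σ/ω_n = 0.800.
%OS = 100·exp(−πζ/√(1−ζ²)) = 1.52%.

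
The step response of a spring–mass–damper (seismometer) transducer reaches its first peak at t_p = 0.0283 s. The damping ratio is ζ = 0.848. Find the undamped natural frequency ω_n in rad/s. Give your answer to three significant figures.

Peak time t_p = π/ω_d, so ω_d = π/t_p = π/0.0283 = 111 rad/s.
ω_n = ω_d/√(1−ζ²) = 111/√0.281 = 209 rad/s.

ω_n ≈ 209 rad/s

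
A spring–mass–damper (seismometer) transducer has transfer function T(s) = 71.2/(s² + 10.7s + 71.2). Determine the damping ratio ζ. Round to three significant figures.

ζ ≈ 0.634

Comparing the denominator to s² + 2ζω_n s + ω_n²: ω_n = √71.2 = 8.44 rad/s, and 2ζω_n = 10.7 so ζ = 10.7/(2·8.44) = 0.634.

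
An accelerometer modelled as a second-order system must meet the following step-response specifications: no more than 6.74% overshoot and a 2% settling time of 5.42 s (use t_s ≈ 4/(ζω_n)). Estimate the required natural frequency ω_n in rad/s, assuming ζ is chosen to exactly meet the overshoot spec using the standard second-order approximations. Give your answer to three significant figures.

From %OS = 100·exp(−πζ/√(1−ζ²)), invert to get ζ = −ln(OS)/√(π² + ln²(OS)) with OS = 0.0674.
−ln 0.0674 = 2.697, so ζ = 2.697/√(π² + 7.274) = 0.651.
Then ω_n = 4/(ζ t_s) = 4/(0.651 × 5.42) = 1.13 rad/s.

ω_n ≈ 1.13 rad/s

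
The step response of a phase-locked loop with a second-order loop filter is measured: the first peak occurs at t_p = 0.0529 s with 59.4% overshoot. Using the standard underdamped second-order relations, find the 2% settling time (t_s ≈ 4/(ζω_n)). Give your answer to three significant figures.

t_s ≈ 0.406 s

The overshoot fixes ζ = −ln(OS)/√(π²+ln²(OS)) = 0.164.
t_p = π/ω_d ⇒ ω_d = 59.4 rad/s; then ω_n = ω_d/√(1−ζ²) = 60.2 rad/s.
t_s ≈ 4/(ζω_n) = 4/(0.164·60.2) = 0.406 s.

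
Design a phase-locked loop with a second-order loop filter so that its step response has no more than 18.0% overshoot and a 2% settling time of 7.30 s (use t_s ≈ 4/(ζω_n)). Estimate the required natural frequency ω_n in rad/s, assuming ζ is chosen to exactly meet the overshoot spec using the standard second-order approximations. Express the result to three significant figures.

From %OS = 100·exp(−πζ/√(1−ζ²)), invert to get ζ = −ln(OS)/√(π² + ln²(OS)) with OS = 0.180.
−ln 0.180 = 1.715, so ζ = 1.715/√(π² + 2.941) = 0.479.
From t_s ≈ 4/(ζω_n): ω_n = 4/(ζ·t_s) = 4/(0.479·7.30) = 1.14 rad/s.

ω_n ≈ 1.14 rad/s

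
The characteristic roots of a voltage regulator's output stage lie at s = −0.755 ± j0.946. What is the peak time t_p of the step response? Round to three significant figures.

t_p = π/ω_d with ω_d = 0.946 (the imaginary part), so t_p = 3.32 s.

t_p ≈ 3.32 s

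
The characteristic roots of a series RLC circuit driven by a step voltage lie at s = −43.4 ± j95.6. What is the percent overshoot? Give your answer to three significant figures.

The poles are at −σ ± jω_d with σ = 43.4 and ω_d = 95.6, so ω_n = √(σ²+ω_d²) = 105 rad/s and ζ = σ/ω_n = 0.413.
Overshoot: exp(−π·0.413/√(1−0.413²)) = 0.240, i.e. 24.0%.

%OS ≈ 24.0%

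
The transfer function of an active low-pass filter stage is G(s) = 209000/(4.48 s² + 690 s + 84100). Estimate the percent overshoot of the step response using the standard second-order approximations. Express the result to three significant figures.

Dividing through by 4.48: denominator becomes s² + 154.0 s + 18770.
So ω_n = √18770 = 137 rad/s and ζ = 154.0/(2·137) = 0.562.
Overshoot: exp(−π·0.562/√(1−0.562²)) = 0.118, i.e. 11.8%.

%OS ≈ 11.8%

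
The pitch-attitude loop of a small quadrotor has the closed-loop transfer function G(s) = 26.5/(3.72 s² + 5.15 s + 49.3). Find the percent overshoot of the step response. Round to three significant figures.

%OS ≈ 54.4%

Dividing through by 3.72: denominator becomes s² + 1.384 s + 13.25.
So ω_n = √13.25 = 3.64 rad/s and ζ = 1.384/(2·3.64) = 0.190.
Overshoot: exp(−π·0.190/√(1−0.190²)) = 0.544, i.e. 54.4%.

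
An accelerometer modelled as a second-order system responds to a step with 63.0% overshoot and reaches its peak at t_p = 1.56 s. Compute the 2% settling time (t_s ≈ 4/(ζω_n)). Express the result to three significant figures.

t_s ≈ 13.5 s

The overshoot fixes ζ = −ln(OS)/√(π²+ln²(OS)) = 0.146.
t_p = π/ω_d ⇒ ω_d = 2.01 rad/s; then ω_n = ω_d/√(1−ζ²) = 2.04 rad/s.
t_s ≈ 4/(ζω_n) = 4/(0.146·2.04) = 13.5 s.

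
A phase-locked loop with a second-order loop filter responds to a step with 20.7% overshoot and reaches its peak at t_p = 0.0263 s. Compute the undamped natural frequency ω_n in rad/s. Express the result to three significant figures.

ζ from %OS: ζ = |ln 0.207|/√(π²+ln²0.207) = 0.448.
From t_p = π/ω_d, ω_d = π/0.0263 = 119 rad/s, so ω_n = ω_d/√(1−ζ²) = 134 rad/s.

ω_n ≈ 134 rad/s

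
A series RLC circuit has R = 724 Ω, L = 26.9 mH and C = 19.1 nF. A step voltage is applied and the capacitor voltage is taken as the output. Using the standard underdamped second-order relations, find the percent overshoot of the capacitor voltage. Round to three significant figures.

%OS ≈ 36.6%

For a series RLC circuit (capacitor voltage as output), ω_n = 1/√(LC) = 1/√(26.9 mH · 19.1 nF) = 44100 rad/s.
ζ = (R/2)·√(C/L) = (724/2)·√(19.1 nF/26.9 mH) = 0.305.
%OS = 100·exp(−πζ/√(1−ζ²)) = 36.6%.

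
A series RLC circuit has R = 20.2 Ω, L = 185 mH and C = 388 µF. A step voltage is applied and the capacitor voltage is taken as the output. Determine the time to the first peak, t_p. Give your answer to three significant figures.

t_p ≈ 0.0300 s

For a series RLC circuit (capacitor voltage as output), ω_n = 1/√(LC) = 1/√(185 mH · 388 µF) = 118 rad/s.
ζ = (R/2)·√(C/L) = (20.2/2)·√(388 µF/185 mH) = 0.463.
ω_d = ω_n√(1−ζ²) = 105 rad/s. t_p = π/ω_d = 0.0300 s.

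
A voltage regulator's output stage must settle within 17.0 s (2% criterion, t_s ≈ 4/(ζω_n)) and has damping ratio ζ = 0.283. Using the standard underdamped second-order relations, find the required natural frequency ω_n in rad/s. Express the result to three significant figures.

Rearranging t_s ≈ 4/(ζω_n) gives ω_n = 4/(ζ·t_s) = 4/(0.283 × 17.0) = 0.831 rad/s.

ω_n ≈ 0.831 rad/s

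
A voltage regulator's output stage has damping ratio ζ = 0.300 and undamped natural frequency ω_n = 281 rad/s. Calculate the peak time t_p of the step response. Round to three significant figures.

The damped frequency is ω_d = ω_n√(1−ζ²) = 281·√(1−0.0900) = 268 rad/s.
Peak time t_p = π/ω_d = π/268 = 0.0117 s.

t_p ≈ 0.0117 s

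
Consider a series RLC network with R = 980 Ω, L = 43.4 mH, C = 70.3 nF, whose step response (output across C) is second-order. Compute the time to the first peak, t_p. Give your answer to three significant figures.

t_p ≈ 0.000222 s

For a series RLC circuit (capacitor voltage as output), ω_n = 1/√(LC) = 1/√(43.4 mH · 70.3 nF) = 18100 rad/s.
ζ = (R/2)·√(C/L) = (980/2)·√(70.3 nF/43.4 mH) = 0.624.
The damped frequency ω_d = ω_n√(1−ζ²) = 14200 rad/s. t_p = π/ω_d = 0.000222 s.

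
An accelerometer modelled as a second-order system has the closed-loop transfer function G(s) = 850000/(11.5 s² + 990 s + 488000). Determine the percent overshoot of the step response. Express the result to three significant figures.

%OS ≈ 51.1%

Dividing through by 11.5: denominator becomes s² + 86.09 s + 42430.
So ω_n = √42430 = 206 rad/s and ζ = 86.09/(2·206) = 0.209.
%OS = 100 e^{−πζ/√(1−ζ²)} with ζ = 0.209 gives 51.1%.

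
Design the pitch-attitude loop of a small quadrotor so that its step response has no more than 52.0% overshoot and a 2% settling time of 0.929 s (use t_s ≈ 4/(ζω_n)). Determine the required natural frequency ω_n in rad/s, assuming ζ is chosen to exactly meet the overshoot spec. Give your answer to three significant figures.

From %OS = 100·exp(−πζ/√(1−ζ²)), invert to get ζ = −ln(OS)/√(π² + ln²(OS)) with OS = 0.520.
−ln 0.520 = 0.6539, so ζ = 0.6539/√(π² + 0.4276) = 0.204.
From t_s ≈ 4/(ζω_n): ω_n = 4/(ζ·t_s) = 4/(0.204·0.929) = 21.1 rad/s.

ω_n ≈ 21.1 rad/s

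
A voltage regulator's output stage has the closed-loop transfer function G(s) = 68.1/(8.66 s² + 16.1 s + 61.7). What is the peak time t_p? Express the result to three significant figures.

Dividing through by 8.66: denominator becomes s² + 1.859 s + 7.125.
So ω_n = √7.125 = 2.67 rad/s and ζ = 1.859/(2·2.67) = 0.348.
ω_d = ω_n√(1−ζ²) = 2.50 rad/s. t_p = π/ω_d = 1.26 s.

t_p ≈ 1.26 s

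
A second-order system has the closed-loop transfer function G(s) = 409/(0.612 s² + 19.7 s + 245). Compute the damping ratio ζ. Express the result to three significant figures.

Dividing through by 0.612: denominator becomes s² + 32.19 s + 400.3.
So ω_n = √400.3 = 20.0 rad/s and ζ = 32.19/(2·20.0) = 0.804.

ζ ≈ 0.804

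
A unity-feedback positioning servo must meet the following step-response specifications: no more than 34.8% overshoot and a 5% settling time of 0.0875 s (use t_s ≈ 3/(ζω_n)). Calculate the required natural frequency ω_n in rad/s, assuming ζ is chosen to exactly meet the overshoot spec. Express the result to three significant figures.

ω_n ≈ 108 rad/s

From %OS = 100·exp(−πζ/√(1−ζ²)), invert to get ζ = −ln(OS)/√(π² + ln²(OS)) with OS = 0.348.
−ln 0.348 = 1.056, so ζ = 1.056/√(π² + 1.114) = 0.318.
Then ω_n = 3/(ζ t_s) = 3/(0.318 × 0.0875) = 108 rad/s.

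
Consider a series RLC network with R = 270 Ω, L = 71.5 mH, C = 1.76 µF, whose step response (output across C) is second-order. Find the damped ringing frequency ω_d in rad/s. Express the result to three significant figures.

For a series RLC circuit (capacitor voltage as output), ω_n = 1/√(LC) = 1/√(71.5 mH · 1.76 µF) = 2820 rad/s.
ζ = (R/2)·√(C/L) = (270/2)·√(1.76 µF/71.5 mH) = 0.670.
ω_d = 2820·√(1 − 0.670²) = 2090 rad/s.

ω_d ≈ 2090 rad/s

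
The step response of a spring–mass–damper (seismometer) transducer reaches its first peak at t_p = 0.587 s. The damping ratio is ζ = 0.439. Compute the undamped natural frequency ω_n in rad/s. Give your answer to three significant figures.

Peak time t_p = π/ω_d, so ω_d = π/t_p = π/0.587 = 5.35 rad/s.
ω_n = ω_d/√(1−ζ²) = 5.35/√0.807 = 5.96 rad/s.

ω_n ≈ 5.96 rad/s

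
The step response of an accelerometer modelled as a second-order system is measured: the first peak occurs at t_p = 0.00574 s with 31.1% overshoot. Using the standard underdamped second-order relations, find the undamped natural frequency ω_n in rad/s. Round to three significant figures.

The overshoot fixes ζ = −ln(OS)/√(π²+ln²(OS)) = 0.348.
From t_p = π/ω_d, ω_d = π/0.00574 = 547 rad/s, so ω_n = ω_d/√(1−ζ²) = 584 rad/s.

ω_n ≈ 584 rad/s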